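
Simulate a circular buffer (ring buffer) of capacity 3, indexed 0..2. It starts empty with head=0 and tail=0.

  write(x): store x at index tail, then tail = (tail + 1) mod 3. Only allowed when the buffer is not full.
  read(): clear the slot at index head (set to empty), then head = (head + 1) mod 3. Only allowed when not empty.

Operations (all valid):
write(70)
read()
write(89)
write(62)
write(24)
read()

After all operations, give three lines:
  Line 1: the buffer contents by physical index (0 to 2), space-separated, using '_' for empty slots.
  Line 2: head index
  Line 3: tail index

write(70): buf=[70 _ _], head=0, tail=1, size=1
read(): buf=[_ _ _], head=1, tail=1, size=0
write(89): buf=[_ 89 _], head=1, tail=2, size=1
write(62): buf=[_ 89 62], head=1, tail=0, size=2
write(24): buf=[24 89 62], head=1, tail=1, size=3
read(): buf=[24 _ 62], head=2, tail=1, size=2

Answer: 24 _ 62
2
1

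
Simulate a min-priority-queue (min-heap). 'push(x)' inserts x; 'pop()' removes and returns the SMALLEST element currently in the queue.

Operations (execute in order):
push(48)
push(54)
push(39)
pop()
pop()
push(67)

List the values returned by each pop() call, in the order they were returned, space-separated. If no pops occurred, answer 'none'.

Answer: 39 48

Derivation:
push(48): heap contents = [48]
push(54): heap contents = [48, 54]
push(39): heap contents = [39, 48, 54]
pop() → 39: heap contents = [48, 54]
pop() → 48: heap contents = [54]
push(67): heap contents = [54, 67]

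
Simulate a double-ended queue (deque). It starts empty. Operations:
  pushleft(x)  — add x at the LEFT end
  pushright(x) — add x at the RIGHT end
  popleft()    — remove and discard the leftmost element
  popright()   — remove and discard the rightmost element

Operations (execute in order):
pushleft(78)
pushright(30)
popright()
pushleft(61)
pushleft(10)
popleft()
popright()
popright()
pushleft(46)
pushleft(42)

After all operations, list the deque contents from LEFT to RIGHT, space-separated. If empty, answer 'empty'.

pushleft(78): [78]
pushright(30): [78, 30]
popright(): [78]
pushleft(61): [61, 78]
pushleft(10): [10, 61, 78]
popleft(): [61, 78]
popright(): [61]
popright(): []
pushleft(46): [46]
pushleft(42): [42, 46]

Answer: 42 46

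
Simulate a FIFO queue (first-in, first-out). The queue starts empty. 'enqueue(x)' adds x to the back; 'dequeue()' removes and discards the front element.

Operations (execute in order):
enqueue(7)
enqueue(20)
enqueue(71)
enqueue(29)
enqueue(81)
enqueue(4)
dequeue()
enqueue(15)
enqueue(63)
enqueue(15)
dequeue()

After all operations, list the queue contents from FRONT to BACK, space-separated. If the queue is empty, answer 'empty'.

enqueue(7): [7]
enqueue(20): [7, 20]
enqueue(71): [7, 20, 71]
enqueue(29): [7, 20, 71, 29]
enqueue(81): [7, 20, 71, 29, 81]
enqueue(4): [7, 20, 71, 29, 81, 4]
dequeue(): [20, 71, 29, 81, 4]
enqueue(15): [20, 71, 29, 81, 4, 15]
enqueue(63): [20, 71, 29, 81, 4, 15, 63]
enqueue(15): [20, 71, 29, 81, 4, 15, 63, 15]
dequeue(): [71, 29, 81, 4, 15, 63, 15]

Answer: 71 29 81 4 15 63 15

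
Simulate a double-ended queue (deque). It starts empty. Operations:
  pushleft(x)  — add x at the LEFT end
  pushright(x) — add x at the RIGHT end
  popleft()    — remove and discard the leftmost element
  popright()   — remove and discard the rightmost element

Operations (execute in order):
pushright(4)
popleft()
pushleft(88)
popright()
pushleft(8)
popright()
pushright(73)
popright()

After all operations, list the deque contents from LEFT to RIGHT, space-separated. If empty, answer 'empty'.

Answer: empty

Derivation:
pushright(4): [4]
popleft(): []
pushleft(88): [88]
popright(): []
pushleft(8): [8]
popright(): []
pushright(73): [73]
popright(): []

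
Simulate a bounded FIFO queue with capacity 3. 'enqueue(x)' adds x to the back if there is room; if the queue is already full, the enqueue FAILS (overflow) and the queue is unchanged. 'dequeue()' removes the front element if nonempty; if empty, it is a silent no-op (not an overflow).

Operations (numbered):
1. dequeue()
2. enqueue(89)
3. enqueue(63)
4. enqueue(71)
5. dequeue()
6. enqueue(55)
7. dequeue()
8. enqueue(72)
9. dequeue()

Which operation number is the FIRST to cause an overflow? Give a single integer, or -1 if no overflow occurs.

1. dequeue(): empty, no-op, size=0
2. enqueue(89): size=1
3. enqueue(63): size=2
4. enqueue(71): size=3
5. dequeue(): size=2
6. enqueue(55): size=3
7. dequeue(): size=2
8. enqueue(72): size=3
9. dequeue(): size=2

Answer: -1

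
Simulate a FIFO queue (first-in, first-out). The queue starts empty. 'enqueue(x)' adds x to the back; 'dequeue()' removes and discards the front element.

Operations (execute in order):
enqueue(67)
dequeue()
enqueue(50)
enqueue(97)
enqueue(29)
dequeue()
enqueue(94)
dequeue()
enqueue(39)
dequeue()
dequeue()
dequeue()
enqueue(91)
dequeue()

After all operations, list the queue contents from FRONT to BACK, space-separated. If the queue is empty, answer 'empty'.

Answer: empty

Derivation:
enqueue(67): [67]
dequeue(): []
enqueue(50): [50]
enqueue(97): [50, 97]
enqueue(29): [50, 97, 29]
dequeue(): [97, 29]
enqueue(94): [97, 29, 94]
dequeue(): [29, 94]
enqueue(39): [29, 94, 39]
dequeue(): [94, 39]
dequeue(): [39]
dequeue(): []
enqueue(91): [91]
dequeue(): []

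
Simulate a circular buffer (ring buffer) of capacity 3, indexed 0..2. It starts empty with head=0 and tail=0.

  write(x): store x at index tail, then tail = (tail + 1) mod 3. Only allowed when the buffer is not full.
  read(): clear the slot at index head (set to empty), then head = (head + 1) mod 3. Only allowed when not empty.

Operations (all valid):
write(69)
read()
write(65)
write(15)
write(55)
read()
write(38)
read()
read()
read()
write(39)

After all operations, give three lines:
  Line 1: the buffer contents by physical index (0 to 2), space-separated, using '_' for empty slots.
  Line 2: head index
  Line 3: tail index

Answer: _ _ 39
2
0

Derivation:
write(69): buf=[69 _ _], head=0, tail=1, size=1
read(): buf=[_ _ _], head=1, tail=1, size=0
write(65): buf=[_ 65 _], head=1, tail=2, size=1
write(15): buf=[_ 65 15], head=1, tail=0, size=2
write(55): buf=[55 65 15], head=1, tail=1, size=3
read(): buf=[55 _ 15], head=2, tail=1, size=2
write(38): buf=[55 38 15], head=2, tail=2, size=3
read(): buf=[55 38 _], head=0, tail=2, size=2
read(): buf=[_ 38 _], head=1, tail=2, size=1
read(): buf=[_ _ _], head=2, tail=2, size=0
write(39): buf=[_ _ 39], head=2, tail=0, size=1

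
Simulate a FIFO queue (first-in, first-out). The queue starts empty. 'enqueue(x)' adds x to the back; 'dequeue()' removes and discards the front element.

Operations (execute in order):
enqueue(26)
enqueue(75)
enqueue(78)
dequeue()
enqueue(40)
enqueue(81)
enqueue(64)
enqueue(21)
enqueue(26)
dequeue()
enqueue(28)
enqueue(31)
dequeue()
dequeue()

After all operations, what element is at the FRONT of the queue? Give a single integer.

enqueue(26): queue = [26]
enqueue(75): queue = [26, 75]
enqueue(78): queue = [26, 75, 78]
dequeue(): queue = [75, 78]
enqueue(40): queue = [75, 78, 40]
enqueue(81): queue = [75, 78, 40, 81]
enqueue(64): queue = [75, 78, 40, 81, 64]
enqueue(21): queue = [75, 78, 40, 81, 64, 21]
enqueue(26): queue = [75, 78, 40, 81, 64, 21, 26]
dequeue(): queue = [78, 40, 81, 64, 21, 26]
enqueue(28): queue = [78, 40, 81, 64, 21, 26, 28]
enqueue(31): queue = [78, 40, 81, 64, 21, 26, 28, 31]
dequeue(): queue = [40, 81, 64, 21, 26, 28, 31]
dequeue(): queue = [81, 64, 21, 26, 28, 31]

Answer: 81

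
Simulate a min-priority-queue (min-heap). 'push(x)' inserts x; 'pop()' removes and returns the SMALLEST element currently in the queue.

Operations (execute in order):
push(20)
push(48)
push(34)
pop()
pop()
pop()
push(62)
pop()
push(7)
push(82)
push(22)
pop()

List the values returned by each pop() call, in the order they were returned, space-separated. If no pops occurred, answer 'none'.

push(20): heap contents = [20]
push(48): heap contents = [20, 48]
push(34): heap contents = [20, 34, 48]
pop() → 20: heap contents = [34, 48]
pop() → 34: heap contents = [48]
pop() → 48: heap contents = []
push(62): heap contents = [62]
pop() → 62: heap contents = []
push(7): heap contents = [7]
push(82): heap contents = [7, 82]
push(22): heap contents = [7, 22, 82]
pop() → 7: heap contents = [22, 82]

Answer: 20 34 48 62 7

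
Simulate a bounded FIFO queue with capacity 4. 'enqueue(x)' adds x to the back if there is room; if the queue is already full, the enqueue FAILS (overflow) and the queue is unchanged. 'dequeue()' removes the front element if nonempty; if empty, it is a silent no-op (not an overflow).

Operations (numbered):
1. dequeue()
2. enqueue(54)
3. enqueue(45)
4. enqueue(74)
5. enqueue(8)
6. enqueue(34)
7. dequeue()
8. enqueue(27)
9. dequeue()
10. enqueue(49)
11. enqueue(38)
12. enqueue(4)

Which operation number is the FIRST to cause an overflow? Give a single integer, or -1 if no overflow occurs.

1. dequeue(): empty, no-op, size=0
2. enqueue(54): size=1
3. enqueue(45): size=2
4. enqueue(74): size=3
5. enqueue(8): size=4
6. enqueue(34): size=4=cap → OVERFLOW (fail)
7. dequeue(): size=3
8. enqueue(27): size=4
9. dequeue(): size=3
10. enqueue(49): size=4
11. enqueue(38): size=4=cap → OVERFLOW (fail)
12. enqueue(4): size=4=cap → OVERFLOW (fail)

Answer: 6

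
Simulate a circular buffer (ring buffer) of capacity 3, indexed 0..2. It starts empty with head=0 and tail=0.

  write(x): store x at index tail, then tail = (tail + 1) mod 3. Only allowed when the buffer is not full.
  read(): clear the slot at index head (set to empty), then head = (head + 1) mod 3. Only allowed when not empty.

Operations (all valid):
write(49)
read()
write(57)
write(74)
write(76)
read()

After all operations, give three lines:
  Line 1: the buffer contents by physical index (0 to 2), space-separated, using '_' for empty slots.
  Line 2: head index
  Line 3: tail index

write(49): buf=[49 _ _], head=0, tail=1, size=1
read(): buf=[_ _ _], head=1, tail=1, size=0
write(57): buf=[_ 57 _], head=1, tail=2, size=1
write(74): buf=[_ 57 74], head=1, tail=0, size=2
write(76): buf=[76 57 74], head=1, tail=1, size=3
read(): buf=[76 _ 74], head=2, tail=1, size=2

Answer: 76 _ 74
2
1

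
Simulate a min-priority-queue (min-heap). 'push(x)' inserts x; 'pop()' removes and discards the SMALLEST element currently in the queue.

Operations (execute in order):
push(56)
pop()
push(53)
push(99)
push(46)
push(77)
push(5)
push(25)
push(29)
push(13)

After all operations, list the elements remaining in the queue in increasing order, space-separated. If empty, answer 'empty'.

Answer: 5 13 25 29 46 53 77 99

Derivation:
push(56): heap contents = [56]
pop() → 56: heap contents = []
push(53): heap contents = [53]
push(99): heap contents = [53, 99]
push(46): heap contents = [46, 53, 99]
push(77): heap contents = [46, 53, 77, 99]
push(5): heap contents = [5, 46, 53, 77, 99]
push(25): heap contents = [5, 25, 46, 53, 77, 99]
push(29): heap contents = [5, 25, 29, 46, 53, 77, 99]
push(13): heap contents = [5, 13, 25, 29, 46, 53, 77, 99]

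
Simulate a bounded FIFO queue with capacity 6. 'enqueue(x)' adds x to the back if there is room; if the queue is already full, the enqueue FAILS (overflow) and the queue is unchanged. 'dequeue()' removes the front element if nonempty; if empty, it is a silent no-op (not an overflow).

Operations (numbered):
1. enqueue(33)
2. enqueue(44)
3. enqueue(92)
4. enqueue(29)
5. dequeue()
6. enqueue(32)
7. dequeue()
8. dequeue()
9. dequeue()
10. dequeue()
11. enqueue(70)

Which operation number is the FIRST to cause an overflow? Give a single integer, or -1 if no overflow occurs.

Answer: -1

Derivation:
1. enqueue(33): size=1
2. enqueue(44): size=2
3. enqueue(92): size=3
4. enqueue(29): size=4
5. dequeue(): size=3
6. enqueue(32): size=4
7. dequeue(): size=3
8. dequeue(): size=2
9. dequeue(): size=1
10. dequeue(): size=0
11. enqueue(70): size=1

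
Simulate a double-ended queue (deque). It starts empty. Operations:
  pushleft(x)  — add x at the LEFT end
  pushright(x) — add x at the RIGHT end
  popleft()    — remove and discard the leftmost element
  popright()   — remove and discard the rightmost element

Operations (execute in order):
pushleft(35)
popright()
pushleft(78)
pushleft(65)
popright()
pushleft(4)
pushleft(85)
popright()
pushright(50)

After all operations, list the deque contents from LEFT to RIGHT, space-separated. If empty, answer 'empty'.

pushleft(35): [35]
popright(): []
pushleft(78): [78]
pushleft(65): [65, 78]
popright(): [65]
pushleft(4): [4, 65]
pushleft(85): [85, 4, 65]
popright(): [85, 4]
pushright(50): [85, 4, 50]

Answer: 85 4 50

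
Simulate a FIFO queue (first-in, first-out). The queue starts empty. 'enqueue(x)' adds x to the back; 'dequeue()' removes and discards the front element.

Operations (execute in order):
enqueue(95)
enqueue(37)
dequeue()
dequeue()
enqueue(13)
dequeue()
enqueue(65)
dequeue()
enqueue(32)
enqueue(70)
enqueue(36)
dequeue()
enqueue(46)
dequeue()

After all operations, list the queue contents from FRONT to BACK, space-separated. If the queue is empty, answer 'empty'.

Answer: 36 46

Derivation:
enqueue(95): [95]
enqueue(37): [95, 37]
dequeue(): [37]
dequeue(): []
enqueue(13): [13]
dequeue(): []
enqueue(65): [65]
dequeue(): []
enqueue(32): [32]
enqueue(70): [32, 70]
enqueue(36): [32, 70, 36]
dequeue(): [70, 36]
enqueue(46): [70, 36, 46]
dequeue(): [36, 46]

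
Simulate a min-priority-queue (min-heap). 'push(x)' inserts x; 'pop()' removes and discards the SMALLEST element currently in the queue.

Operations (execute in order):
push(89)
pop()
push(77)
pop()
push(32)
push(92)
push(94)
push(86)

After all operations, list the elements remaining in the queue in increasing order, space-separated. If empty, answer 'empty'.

push(89): heap contents = [89]
pop() → 89: heap contents = []
push(77): heap contents = [77]
pop() → 77: heap contents = []
push(32): heap contents = [32]
push(92): heap contents = [32, 92]
push(94): heap contents = [32, 92, 94]
push(86): heap contents = [32, 86, 92, 94]

Answer: 32 86 92 94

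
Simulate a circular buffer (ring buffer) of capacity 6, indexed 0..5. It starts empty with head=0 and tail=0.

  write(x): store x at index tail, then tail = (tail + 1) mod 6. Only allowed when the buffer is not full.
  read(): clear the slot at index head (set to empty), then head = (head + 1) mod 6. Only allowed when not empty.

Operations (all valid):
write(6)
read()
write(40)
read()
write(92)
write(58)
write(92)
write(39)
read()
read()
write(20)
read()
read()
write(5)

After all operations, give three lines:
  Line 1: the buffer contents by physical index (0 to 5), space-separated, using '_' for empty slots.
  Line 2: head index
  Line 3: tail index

write(6): buf=[6 _ _ _ _ _], head=0, tail=1, size=1
read(): buf=[_ _ _ _ _ _], head=1, tail=1, size=0
write(40): buf=[_ 40 _ _ _ _], head=1, tail=2, size=1
read(): buf=[_ _ _ _ _ _], head=2, tail=2, size=0
write(92): buf=[_ _ 92 _ _ _], head=2, tail=3, size=1
write(58): buf=[_ _ 92 58 _ _], head=2, tail=4, size=2
write(92): buf=[_ _ 92 58 92 _], head=2, tail=5, size=3
write(39): buf=[_ _ 92 58 92 39], head=2, tail=0, size=4
read(): buf=[_ _ _ 58 92 39], head=3, tail=0, size=3
read(): buf=[_ _ _ _ 92 39], head=4, tail=0, size=2
write(20): buf=[20 _ _ _ 92 39], head=4, tail=1, size=3
read(): buf=[20 _ _ _ _ 39], head=5, tail=1, size=2
read(): buf=[20 _ _ _ _ _], head=0, tail=1, size=1
write(5): buf=[20 5 _ _ _ _], head=0, tail=2, size=2

Answer: 20 5 _ _ _ _
0
2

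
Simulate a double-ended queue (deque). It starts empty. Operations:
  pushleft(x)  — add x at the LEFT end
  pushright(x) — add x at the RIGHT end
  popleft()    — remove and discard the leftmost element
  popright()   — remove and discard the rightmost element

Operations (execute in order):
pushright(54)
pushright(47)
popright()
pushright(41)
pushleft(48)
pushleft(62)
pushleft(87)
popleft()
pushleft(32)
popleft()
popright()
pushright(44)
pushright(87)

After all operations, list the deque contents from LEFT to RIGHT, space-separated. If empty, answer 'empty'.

pushright(54): [54]
pushright(47): [54, 47]
popright(): [54]
pushright(41): [54, 41]
pushleft(48): [48, 54, 41]
pushleft(62): [62, 48, 54, 41]
pushleft(87): [87, 62, 48, 54, 41]
popleft(): [62, 48, 54, 41]
pushleft(32): [32, 62, 48, 54, 41]
popleft(): [62, 48, 54, 41]
popright(): [62, 48, 54]
pushright(44): [62, 48, 54, 44]
pushright(87): [62, 48, 54, 44, 87]

Answer: 62 48 54 44 87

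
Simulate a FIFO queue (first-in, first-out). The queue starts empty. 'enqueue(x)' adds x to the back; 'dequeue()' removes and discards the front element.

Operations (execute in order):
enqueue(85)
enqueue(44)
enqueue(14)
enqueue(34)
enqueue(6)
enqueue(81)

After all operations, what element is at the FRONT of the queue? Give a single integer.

Answer: 85

Derivation:
enqueue(85): queue = [85]
enqueue(44): queue = [85, 44]
enqueue(14): queue = [85, 44, 14]
enqueue(34): queue = [85, 44, 14, 34]
enqueue(6): queue = [85, 44, 14, 34, 6]
enqueue(81): queue = [85, 44, 14, 34, 6, 81]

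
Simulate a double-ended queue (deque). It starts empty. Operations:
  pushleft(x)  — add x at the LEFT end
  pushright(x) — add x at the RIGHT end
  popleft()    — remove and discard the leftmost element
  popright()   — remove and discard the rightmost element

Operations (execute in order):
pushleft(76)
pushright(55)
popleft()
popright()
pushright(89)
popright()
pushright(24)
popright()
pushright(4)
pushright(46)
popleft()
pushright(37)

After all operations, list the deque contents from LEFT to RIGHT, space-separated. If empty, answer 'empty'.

pushleft(76): [76]
pushright(55): [76, 55]
popleft(): [55]
popright(): []
pushright(89): [89]
popright(): []
pushright(24): [24]
popright(): []
pushright(4): [4]
pushright(46): [4, 46]
popleft(): [46]
pushright(37): [46, 37]

Answer: 46 37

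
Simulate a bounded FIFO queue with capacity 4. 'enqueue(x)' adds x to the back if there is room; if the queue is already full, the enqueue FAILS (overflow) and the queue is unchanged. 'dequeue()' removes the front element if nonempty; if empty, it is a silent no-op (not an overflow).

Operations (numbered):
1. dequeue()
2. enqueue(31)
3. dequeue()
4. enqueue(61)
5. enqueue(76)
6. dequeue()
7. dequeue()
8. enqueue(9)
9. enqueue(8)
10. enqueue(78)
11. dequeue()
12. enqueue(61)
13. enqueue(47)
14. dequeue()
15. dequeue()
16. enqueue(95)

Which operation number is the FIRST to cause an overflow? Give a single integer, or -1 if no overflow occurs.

1. dequeue(): empty, no-op, size=0
2. enqueue(31): size=1
3. dequeue(): size=0
4. enqueue(61): size=1
5. enqueue(76): size=2
6. dequeue(): size=1
7. dequeue(): size=0
8. enqueue(9): size=1
9. enqueue(8): size=2
10. enqueue(78): size=3
11. dequeue(): size=2
12. enqueue(61): size=3
13. enqueue(47): size=4
14. dequeue(): size=3
15. dequeue(): size=2
16. enqueue(95): size=3

Answer: -1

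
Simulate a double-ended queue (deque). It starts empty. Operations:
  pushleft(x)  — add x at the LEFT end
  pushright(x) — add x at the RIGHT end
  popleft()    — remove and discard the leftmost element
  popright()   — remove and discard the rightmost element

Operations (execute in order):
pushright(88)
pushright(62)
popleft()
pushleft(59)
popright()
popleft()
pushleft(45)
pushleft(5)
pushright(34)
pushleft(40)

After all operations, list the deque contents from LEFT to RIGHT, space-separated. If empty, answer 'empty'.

pushright(88): [88]
pushright(62): [88, 62]
popleft(): [62]
pushleft(59): [59, 62]
popright(): [59]
popleft(): []
pushleft(45): [45]
pushleft(5): [5, 45]
pushright(34): [5, 45, 34]
pushleft(40): [40, 5, 45, 34]

Answer: 40 5 45 34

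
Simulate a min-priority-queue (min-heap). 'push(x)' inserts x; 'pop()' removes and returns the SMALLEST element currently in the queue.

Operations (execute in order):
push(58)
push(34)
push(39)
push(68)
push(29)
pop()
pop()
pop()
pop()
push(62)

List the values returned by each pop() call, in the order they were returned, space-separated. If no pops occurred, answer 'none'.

Answer: 29 34 39 58

Derivation:
push(58): heap contents = [58]
push(34): heap contents = [34, 58]
push(39): heap contents = [34, 39, 58]
push(68): heap contents = [34, 39, 58, 68]
push(29): heap contents = [29, 34, 39, 58, 68]
pop() → 29: heap contents = [34, 39, 58, 68]
pop() → 34: heap contents = [39, 58, 68]
pop() → 39: heap contents = [58, 68]
pop() → 58: heap contents = [68]
push(62): heap contents = [62, 68]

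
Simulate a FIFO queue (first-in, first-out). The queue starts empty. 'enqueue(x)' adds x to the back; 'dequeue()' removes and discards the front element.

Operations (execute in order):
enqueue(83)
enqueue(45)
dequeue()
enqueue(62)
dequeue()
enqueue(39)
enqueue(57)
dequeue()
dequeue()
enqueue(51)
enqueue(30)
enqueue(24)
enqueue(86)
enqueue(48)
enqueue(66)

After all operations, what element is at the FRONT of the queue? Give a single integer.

Answer: 57

Derivation:
enqueue(83): queue = [83]
enqueue(45): queue = [83, 45]
dequeue(): queue = [45]
enqueue(62): queue = [45, 62]
dequeue(): queue = [62]
enqueue(39): queue = [62, 39]
enqueue(57): queue = [62, 39, 57]
dequeue(): queue = [39, 57]
dequeue(): queue = [57]
enqueue(51): queue = [57, 51]
enqueue(30): queue = [57, 51, 30]
enqueue(24): queue = [57, 51, 30, 24]
enqueue(86): queue = [57, 51, 30, 24, 86]
enqueue(48): queue = [57, 51, 30, 24, 86, 48]
enqueue(66): queue = [57, 51, 30, 24, 86, 48, 66]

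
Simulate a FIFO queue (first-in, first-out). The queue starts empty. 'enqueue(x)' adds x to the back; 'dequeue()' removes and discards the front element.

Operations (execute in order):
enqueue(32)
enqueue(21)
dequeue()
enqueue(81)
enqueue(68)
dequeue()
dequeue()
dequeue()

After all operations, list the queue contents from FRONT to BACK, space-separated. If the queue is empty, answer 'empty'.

enqueue(32): [32]
enqueue(21): [32, 21]
dequeue(): [21]
enqueue(81): [21, 81]
enqueue(68): [21, 81, 68]
dequeue(): [81, 68]
dequeue(): [68]
dequeue(): []

Answer: empty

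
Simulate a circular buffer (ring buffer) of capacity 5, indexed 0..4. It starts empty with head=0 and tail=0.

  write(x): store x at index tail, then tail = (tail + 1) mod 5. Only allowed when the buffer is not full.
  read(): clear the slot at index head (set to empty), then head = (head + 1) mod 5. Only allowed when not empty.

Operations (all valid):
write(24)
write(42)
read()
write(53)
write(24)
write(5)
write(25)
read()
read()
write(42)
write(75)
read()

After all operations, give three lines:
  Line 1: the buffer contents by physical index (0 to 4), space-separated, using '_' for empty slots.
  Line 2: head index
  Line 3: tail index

write(24): buf=[24 _ _ _ _], head=0, tail=1, size=1
write(42): buf=[24 42 _ _ _], head=0, tail=2, size=2
read(): buf=[_ 42 _ _ _], head=1, tail=2, size=1
write(53): buf=[_ 42 53 _ _], head=1, tail=3, size=2
write(24): buf=[_ 42 53 24 _], head=1, tail=4, size=3
write(5): buf=[_ 42 53 24 5], head=1, tail=0, size=4
write(25): buf=[25 42 53 24 5], head=1, tail=1, size=5
read(): buf=[25 _ 53 24 5], head=2, tail=1, size=4
read(): buf=[25 _ _ 24 5], head=3, tail=1, size=3
write(42): buf=[25 42 _ 24 5], head=3, tail=2, size=4
write(75): buf=[25 42 75 24 5], head=3, tail=3, size=5
read(): buf=[25 42 75 _ 5], head=4, tail=3, size=4

Answer: 25 42 75 _ 5
4
3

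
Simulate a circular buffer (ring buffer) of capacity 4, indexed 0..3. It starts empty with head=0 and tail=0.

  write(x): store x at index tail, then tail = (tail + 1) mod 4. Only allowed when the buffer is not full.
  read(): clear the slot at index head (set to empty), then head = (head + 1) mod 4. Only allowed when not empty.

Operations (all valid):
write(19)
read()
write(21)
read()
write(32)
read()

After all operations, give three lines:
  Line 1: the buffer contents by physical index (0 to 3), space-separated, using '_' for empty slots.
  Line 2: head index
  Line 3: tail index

write(19): buf=[19 _ _ _], head=0, tail=1, size=1
read(): buf=[_ _ _ _], head=1, tail=1, size=0
write(21): buf=[_ 21 _ _], head=1, tail=2, size=1
read(): buf=[_ _ _ _], head=2, tail=2, size=0
write(32): buf=[_ _ 32 _], head=2, tail=3, size=1
read(): buf=[_ _ _ _], head=3, tail=3, size=0

Answer: _ _ _ _
3
3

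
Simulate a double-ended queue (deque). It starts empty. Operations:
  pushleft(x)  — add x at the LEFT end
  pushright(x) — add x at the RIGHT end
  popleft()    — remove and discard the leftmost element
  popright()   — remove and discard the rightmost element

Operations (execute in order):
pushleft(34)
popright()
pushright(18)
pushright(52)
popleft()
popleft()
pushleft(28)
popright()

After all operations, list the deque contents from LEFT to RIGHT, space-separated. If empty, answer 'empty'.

pushleft(34): [34]
popright(): []
pushright(18): [18]
pushright(52): [18, 52]
popleft(): [52]
popleft(): []
pushleft(28): [28]
popright(): []

Answer: empty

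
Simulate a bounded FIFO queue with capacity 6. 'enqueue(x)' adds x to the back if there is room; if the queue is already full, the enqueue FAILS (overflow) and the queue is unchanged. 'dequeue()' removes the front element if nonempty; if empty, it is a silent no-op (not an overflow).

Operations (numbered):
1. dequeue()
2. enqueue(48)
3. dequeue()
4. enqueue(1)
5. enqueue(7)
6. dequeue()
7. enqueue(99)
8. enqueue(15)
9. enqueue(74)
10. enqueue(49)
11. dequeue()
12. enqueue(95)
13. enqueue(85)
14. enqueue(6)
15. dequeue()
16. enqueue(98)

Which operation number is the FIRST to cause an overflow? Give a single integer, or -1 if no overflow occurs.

Answer: 14

Derivation:
1. dequeue(): empty, no-op, size=0
2. enqueue(48): size=1
3. dequeue(): size=0
4. enqueue(1): size=1
5. enqueue(7): size=2
6. dequeue(): size=1
7. enqueue(99): size=2
8. enqueue(15): size=3
9. enqueue(74): size=4
10. enqueue(49): size=5
11. dequeue(): size=4
12. enqueue(95): size=5
13. enqueue(85): size=6
14. enqueue(6): size=6=cap → OVERFLOW (fail)
15. dequeue(): size=5
16. enqueue(98): size=6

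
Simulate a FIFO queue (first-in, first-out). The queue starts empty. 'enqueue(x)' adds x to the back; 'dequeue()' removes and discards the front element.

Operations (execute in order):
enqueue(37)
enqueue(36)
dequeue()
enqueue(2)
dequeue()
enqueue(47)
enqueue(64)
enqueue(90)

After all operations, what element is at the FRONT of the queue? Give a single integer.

enqueue(37): queue = [37]
enqueue(36): queue = [37, 36]
dequeue(): queue = [36]
enqueue(2): queue = [36, 2]
dequeue(): queue = [2]
enqueue(47): queue = [2, 47]
enqueue(64): queue = [2, 47, 64]
enqueue(90): queue = [2, 47, 64, 90]

Answer: 2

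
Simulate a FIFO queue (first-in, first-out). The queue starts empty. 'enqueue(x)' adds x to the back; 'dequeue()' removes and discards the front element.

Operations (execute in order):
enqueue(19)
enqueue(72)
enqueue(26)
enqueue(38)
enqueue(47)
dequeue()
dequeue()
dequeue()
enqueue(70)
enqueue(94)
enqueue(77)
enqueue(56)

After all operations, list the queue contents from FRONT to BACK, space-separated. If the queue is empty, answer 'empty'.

enqueue(19): [19]
enqueue(72): [19, 72]
enqueue(26): [19, 72, 26]
enqueue(38): [19, 72, 26, 38]
enqueue(47): [19, 72, 26, 38, 47]
dequeue(): [72, 26, 38, 47]
dequeue(): [26, 38, 47]
dequeue(): [38, 47]
enqueue(70): [38, 47, 70]
enqueue(94): [38, 47, 70, 94]
enqueue(77): [38, 47, 70, 94, 77]
enqueue(56): [38, 47, 70, 94, 77, 56]

Answer: 38 47 70 94 77 56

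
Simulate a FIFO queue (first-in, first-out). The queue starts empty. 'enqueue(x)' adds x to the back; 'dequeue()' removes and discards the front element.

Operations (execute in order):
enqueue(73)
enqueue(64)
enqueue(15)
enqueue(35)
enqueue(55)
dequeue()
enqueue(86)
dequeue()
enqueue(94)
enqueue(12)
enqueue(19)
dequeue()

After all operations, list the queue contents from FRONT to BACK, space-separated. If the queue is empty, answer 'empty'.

enqueue(73): [73]
enqueue(64): [73, 64]
enqueue(15): [73, 64, 15]
enqueue(35): [73, 64, 15, 35]
enqueue(55): [73, 64, 15, 35, 55]
dequeue(): [64, 15, 35, 55]
enqueue(86): [64, 15, 35, 55, 86]
dequeue(): [15, 35, 55, 86]
enqueue(94): [15, 35, 55, 86, 94]
enqueue(12): [15, 35, 55, 86, 94, 12]
enqueue(19): [15, 35, 55, 86, 94, 12, 19]
dequeue(): [35, 55, 86, 94, 12, 19]

Answer: 35 55 86 94 12 19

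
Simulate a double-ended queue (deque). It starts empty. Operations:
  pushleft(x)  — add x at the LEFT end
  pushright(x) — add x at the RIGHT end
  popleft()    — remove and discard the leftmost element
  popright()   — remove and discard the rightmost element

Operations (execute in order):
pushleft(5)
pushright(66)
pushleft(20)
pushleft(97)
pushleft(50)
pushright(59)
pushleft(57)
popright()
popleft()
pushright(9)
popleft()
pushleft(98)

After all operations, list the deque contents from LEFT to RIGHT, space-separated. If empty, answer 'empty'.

pushleft(5): [5]
pushright(66): [5, 66]
pushleft(20): [20, 5, 66]
pushleft(97): [97, 20, 5, 66]
pushleft(50): [50, 97, 20, 5, 66]
pushright(59): [50, 97, 20, 5, 66, 59]
pushleft(57): [57, 50, 97, 20, 5, 66, 59]
popright(): [57, 50, 97, 20, 5, 66]
popleft(): [50, 97, 20, 5, 66]
pushright(9): [50, 97, 20, 5, 66, 9]
popleft(): [97, 20, 5, 66, 9]
pushleft(98): [98, 97, 20, 5, 66, 9]

Answer: 98 97 20 5 66 9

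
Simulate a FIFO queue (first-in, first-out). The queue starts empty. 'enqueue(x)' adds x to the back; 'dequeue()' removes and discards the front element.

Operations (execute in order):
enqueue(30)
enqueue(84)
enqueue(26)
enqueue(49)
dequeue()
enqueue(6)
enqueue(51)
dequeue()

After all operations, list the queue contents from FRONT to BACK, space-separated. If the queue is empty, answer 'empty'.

Answer: 26 49 6 51

Derivation:
enqueue(30): [30]
enqueue(84): [30, 84]
enqueue(26): [30, 84, 26]
enqueue(49): [30, 84, 26, 49]
dequeue(): [84, 26, 49]
enqueue(6): [84, 26, 49, 6]
enqueue(51): [84, 26, 49, 6, 51]
dequeue(): [26, 49, 6, 51]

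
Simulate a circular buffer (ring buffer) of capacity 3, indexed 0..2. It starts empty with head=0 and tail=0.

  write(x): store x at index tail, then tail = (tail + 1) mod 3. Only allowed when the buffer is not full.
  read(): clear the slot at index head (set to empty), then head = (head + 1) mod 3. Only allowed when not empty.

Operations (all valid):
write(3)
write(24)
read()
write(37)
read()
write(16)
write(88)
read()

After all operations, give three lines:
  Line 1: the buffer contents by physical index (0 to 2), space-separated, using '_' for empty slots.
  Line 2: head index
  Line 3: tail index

Answer: 16 88 _
0
2

Derivation:
write(3): buf=[3 _ _], head=0, tail=1, size=1
write(24): buf=[3 24 _], head=0, tail=2, size=2
read(): buf=[_ 24 _], head=1, tail=2, size=1
write(37): buf=[_ 24 37], head=1, tail=0, size=2
read(): buf=[_ _ 37], head=2, tail=0, size=1
write(16): buf=[16 _ 37], head=2, tail=1, size=2
write(88): buf=[16 88 37], head=2, tail=2, size=3
read(): buf=[16 88 _], head=0, tail=2, size=2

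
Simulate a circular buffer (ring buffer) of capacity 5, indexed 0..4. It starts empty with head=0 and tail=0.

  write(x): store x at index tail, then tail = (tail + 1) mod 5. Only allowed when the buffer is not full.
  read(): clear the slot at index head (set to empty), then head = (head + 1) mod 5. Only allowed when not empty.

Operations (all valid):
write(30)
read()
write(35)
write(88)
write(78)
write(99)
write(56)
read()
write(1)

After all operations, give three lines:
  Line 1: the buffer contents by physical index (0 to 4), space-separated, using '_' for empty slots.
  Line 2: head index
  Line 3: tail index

write(30): buf=[30 _ _ _ _], head=0, tail=1, size=1
read(): buf=[_ _ _ _ _], head=1, tail=1, size=0
write(35): buf=[_ 35 _ _ _], head=1, tail=2, size=1
write(88): buf=[_ 35 88 _ _], head=1, tail=3, size=2
write(78): buf=[_ 35 88 78 _], head=1, tail=4, size=3
write(99): buf=[_ 35 88 78 99], head=1, tail=0, size=4
write(56): buf=[56 35 88 78 99], head=1, tail=1, size=5
read(): buf=[56 _ 88 78 99], head=2, tail=1, size=4
write(1): buf=[56 1 88 78 99], head=2, tail=2, size=5

Answer: 56 1 88 78 99
2
2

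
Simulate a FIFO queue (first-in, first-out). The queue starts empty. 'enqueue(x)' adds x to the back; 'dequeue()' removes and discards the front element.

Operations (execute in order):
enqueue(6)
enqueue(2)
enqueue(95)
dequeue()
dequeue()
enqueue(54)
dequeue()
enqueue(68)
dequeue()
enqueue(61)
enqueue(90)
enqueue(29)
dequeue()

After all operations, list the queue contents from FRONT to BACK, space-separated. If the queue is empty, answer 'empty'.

Answer: 61 90 29

Derivation:
enqueue(6): [6]
enqueue(2): [6, 2]
enqueue(95): [6, 2, 95]
dequeue(): [2, 95]
dequeue(): [95]
enqueue(54): [95, 54]
dequeue(): [54]
enqueue(68): [54, 68]
dequeue(): [68]
enqueue(61): [68, 61]
enqueue(90): [68, 61, 90]
enqueue(29): [68, 61, 90, 29]
dequeue(): [61, 90, 29]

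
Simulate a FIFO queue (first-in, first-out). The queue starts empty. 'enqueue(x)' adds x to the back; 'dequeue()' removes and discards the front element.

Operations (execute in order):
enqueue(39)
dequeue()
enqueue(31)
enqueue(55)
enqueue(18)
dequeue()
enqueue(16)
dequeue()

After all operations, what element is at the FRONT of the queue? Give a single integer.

Answer: 18

Derivation:
enqueue(39): queue = [39]
dequeue(): queue = []
enqueue(31): queue = [31]
enqueue(55): queue = [31, 55]
enqueue(18): queue = [31, 55, 18]
dequeue(): queue = [55, 18]
enqueue(16): queue = [55, 18, 16]
dequeue(): queue = [18, 16]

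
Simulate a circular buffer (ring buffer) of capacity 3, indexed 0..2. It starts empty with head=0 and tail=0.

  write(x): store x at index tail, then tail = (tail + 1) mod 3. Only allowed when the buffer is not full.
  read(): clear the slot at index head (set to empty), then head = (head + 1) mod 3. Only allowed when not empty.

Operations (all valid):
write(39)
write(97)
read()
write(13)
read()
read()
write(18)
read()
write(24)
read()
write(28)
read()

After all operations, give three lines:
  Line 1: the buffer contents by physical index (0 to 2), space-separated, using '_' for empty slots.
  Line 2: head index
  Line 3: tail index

Answer: _ _ _
0
0

Derivation:
write(39): buf=[39 _ _], head=0, tail=1, size=1
write(97): buf=[39 97 _], head=0, tail=2, size=2
read(): buf=[_ 97 _], head=1, tail=2, size=1
write(13): buf=[_ 97 13], head=1, tail=0, size=2
read(): buf=[_ _ 13], head=2, tail=0, size=1
read(): buf=[_ _ _], head=0, tail=0, size=0
write(18): buf=[18 _ _], head=0, tail=1, size=1
read(): buf=[_ _ _], head=1, tail=1, size=0
write(24): buf=[_ 24 _], head=1, tail=2, size=1
read(): buf=[_ _ _], head=2, tail=2, size=0
write(28): buf=[_ _ 28], head=2, tail=0, size=1
read(): buf=[_ _ _], head=0, tail=0, size=0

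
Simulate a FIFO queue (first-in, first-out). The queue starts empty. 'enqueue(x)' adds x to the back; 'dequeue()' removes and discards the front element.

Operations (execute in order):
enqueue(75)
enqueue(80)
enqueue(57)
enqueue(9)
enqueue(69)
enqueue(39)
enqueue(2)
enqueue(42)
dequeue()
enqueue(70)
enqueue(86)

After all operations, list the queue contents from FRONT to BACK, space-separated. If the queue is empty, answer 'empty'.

Answer: 80 57 9 69 39 2 42 70 86

Derivation:
enqueue(75): [75]
enqueue(80): [75, 80]
enqueue(57): [75, 80, 57]
enqueue(9): [75, 80, 57, 9]
enqueue(69): [75, 80, 57, 9, 69]
enqueue(39): [75, 80, 57, 9, 69, 39]
enqueue(2): [75, 80, 57, 9, 69, 39, 2]
enqueue(42): [75, 80, 57, 9, 69, 39, 2, 42]
dequeue(): [80, 57, 9, 69, 39, 2, 42]
enqueue(70): [80, 57, 9, 69, 39, 2, 42, 70]
enqueue(86): [80, 57, 9, 69, 39, 2, 42, 70, 86]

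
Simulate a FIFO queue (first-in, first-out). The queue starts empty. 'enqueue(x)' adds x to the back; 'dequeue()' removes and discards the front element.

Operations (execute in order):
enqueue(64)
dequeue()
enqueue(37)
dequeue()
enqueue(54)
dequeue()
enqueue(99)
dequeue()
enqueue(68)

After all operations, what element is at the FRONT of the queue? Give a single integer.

enqueue(64): queue = [64]
dequeue(): queue = []
enqueue(37): queue = [37]
dequeue(): queue = []
enqueue(54): queue = [54]
dequeue(): queue = []
enqueue(99): queue = [99]
dequeue(): queue = []
enqueue(68): queue = [68]

Answer: 68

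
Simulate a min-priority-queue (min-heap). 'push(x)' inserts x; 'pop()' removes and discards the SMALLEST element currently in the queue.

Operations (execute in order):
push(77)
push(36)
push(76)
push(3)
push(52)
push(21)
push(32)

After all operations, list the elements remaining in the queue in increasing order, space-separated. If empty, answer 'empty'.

Answer: 3 21 32 36 52 76 77

Derivation:
push(77): heap contents = [77]
push(36): heap contents = [36, 77]
push(76): heap contents = [36, 76, 77]
push(3): heap contents = [3, 36, 76, 77]
push(52): heap contents = [3, 36, 52, 76, 77]
push(21): heap contents = [3, 21, 36, 52, 76, 77]
push(32): heap contents = [3, 21, 32, 36, 52, 76, 77]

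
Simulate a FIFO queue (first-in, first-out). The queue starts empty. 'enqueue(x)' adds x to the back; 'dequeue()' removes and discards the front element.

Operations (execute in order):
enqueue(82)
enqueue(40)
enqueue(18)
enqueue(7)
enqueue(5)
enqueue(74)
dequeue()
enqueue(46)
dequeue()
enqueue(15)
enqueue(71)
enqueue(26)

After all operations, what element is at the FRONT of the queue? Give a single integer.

enqueue(82): queue = [82]
enqueue(40): queue = [82, 40]
enqueue(18): queue = [82, 40, 18]
enqueue(7): queue = [82, 40, 18, 7]
enqueue(5): queue = [82, 40, 18, 7, 5]
enqueue(74): queue = [82, 40, 18, 7, 5, 74]
dequeue(): queue = [40, 18, 7, 5, 74]
enqueue(46): queue = [40, 18, 7, 5, 74, 46]
dequeue(): queue = [18, 7, 5, 74, 46]
enqueue(15): queue = [18, 7, 5, 74, 46, 15]
enqueue(71): queue = [18, 7, 5, 74, 46, 15, 71]
enqueue(26): queue = [18, 7, 5, 74, 46, 15, 71, 26]

Answer: 18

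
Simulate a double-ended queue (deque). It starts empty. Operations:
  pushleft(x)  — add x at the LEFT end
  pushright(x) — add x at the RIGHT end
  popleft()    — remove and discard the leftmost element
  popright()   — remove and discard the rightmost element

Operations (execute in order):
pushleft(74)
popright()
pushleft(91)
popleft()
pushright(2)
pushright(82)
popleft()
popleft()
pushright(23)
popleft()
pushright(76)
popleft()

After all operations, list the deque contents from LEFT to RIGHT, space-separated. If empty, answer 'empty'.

Answer: empty

Derivation:
pushleft(74): [74]
popright(): []
pushleft(91): [91]
popleft(): []
pushright(2): [2]
pushright(82): [2, 82]
popleft(): [82]
popleft(): []
pushright(23): [23]
popleft(): []
pushright(76): [76]
popleft(): []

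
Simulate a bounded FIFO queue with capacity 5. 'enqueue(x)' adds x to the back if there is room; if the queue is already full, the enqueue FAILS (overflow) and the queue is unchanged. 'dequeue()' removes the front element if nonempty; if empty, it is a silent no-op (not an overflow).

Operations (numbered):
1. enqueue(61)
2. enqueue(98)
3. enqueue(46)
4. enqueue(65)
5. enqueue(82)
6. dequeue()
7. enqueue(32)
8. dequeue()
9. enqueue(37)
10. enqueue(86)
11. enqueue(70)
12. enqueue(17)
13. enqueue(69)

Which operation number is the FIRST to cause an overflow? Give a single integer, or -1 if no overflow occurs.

1. enqueue(61): size=1
2. enqueue(98): size=2
3. enqueue(46): size=3
4. enqueue(65): size=4
5. enqueue(82): size=5
6. dequeue(): size=4
7. enqueue(32): size=5
8. dequeue(): size=4
9. enqueue(37): size=5
10. enqueue(86): size=5=cap → OVERFLOW (fail)
11. enqueue(70): size=5=cap → OVERFLOW (fail)
12. enqueue(17): size=5=cap → OVERFLOW (fail)
13. enqueue(69): size=5=cap → OVERFLOW (fail)

Answer: 10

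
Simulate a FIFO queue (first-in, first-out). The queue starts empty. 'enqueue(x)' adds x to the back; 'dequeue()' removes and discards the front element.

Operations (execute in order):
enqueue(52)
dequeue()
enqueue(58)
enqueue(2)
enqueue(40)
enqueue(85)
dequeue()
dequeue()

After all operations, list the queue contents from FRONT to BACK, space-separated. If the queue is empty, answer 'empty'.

enqueue(52): [52]
dequeue(): []
enqueue(58): [58]
enqueue(2): [58, 2]
enqueue(40): [58, 2, 40]
enqueue(85): [58, 2, 40, 85]
dequeue(): [2, 40, 85]
dequeue(): [40, 85]

Answer: 40 85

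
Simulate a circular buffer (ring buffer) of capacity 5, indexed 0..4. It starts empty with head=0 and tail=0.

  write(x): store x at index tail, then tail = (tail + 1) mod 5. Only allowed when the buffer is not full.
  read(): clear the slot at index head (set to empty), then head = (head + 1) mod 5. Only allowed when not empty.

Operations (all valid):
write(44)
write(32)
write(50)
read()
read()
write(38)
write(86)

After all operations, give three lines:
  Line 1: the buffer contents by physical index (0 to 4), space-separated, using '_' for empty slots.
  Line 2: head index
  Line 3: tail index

Answer: _ _ 50 38 86
2
0

Derivation:
write(44): buf=[44 _ _ _ _], head=0, tail=1, size=1
write(32): buf=[44 32 _ _ _], head=0, tail=2, size=2
write(50): buf=[44 32 50 _ _], head=0, tail=3, size=3
read(): buf=[_ 32 50 _ _], head=1, tail=3, size=2
read(): buf=[_ _ 50 _ _], head=2, tail=3, size=1
write(38): buf=[_ _ 50 38 _], head=2, tail=4, size=2
write(86): buf=[_ _ 50 38 86], head=2, tail=0, size=3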